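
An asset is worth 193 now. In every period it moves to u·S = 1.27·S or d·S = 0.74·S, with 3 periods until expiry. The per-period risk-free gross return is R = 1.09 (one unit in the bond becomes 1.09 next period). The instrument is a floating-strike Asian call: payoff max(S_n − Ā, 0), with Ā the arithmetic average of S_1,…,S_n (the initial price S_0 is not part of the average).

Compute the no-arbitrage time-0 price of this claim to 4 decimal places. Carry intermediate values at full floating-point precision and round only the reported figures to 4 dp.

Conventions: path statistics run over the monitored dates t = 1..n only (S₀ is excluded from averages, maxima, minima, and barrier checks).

price = 24.2655

No-arbitrage gives p* = (R−d)/(u−d) = 0.6604: enumerate every path, weight its payoff by its p*-probability, and discount by R^3.
Enumerate all 2^3 = 8 price paths (U = up ×1.27, D = down ×0.74); each path with k up-moves has probability p*^k·(1−p*)^(3−k).
DDD: Ā=108.9050, payoff=0.0000, prob=0.039173
UDD: Ā=186.9045, payoff=0.0000, prob=0.076170
DUD: Ā=152.8079, payoff=0.0000, prob=0.076170
UUD: Ā=262.2514, payoff=0.0000, prob=0.148109
DDU: Ā=127.5763, payoff=6.6459, prob=0.076170
UDU: Ā=218.9486, payoff=11.4058, prob=0.148109
DUU: Ā=184.8519, payoff=45.5025, prob=0.148109
UUU: Ā=317.2459, payoff=78.0920, prob=0.287989
Price = Σ prob·payoff / R^3 = 31.424515 / 1.295029 = 24.2655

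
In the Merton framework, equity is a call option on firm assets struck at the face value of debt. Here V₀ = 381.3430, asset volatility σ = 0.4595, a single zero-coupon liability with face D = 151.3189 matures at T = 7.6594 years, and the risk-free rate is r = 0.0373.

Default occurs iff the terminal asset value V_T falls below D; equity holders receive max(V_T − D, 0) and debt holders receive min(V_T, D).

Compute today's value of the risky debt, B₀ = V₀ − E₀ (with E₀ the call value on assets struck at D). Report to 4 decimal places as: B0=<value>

Equity is a call on the firm's assets struck at D = 151.3189:
d₁ = [ln(V₀/D) + (r + σ²/2)T] / (σ√T)
   = [ln(381.3430/151.3189) + (0.0373 + 0.5·0.4595²)·7.6594] / (0.4595·√7.6594)
   = [0.924310 + 1.094299] / 1.271695 = 1.587338
d₂ = d₁ − σ√T = 1.587338 − 1.271695 = 0.315643
N(d₁) = 0.943782,  N(d₂) = 0.623863,  e^(−rT) = 0.751491
E₀ = V₀·N(d₁) − D·e^(−rT)·N(d₂)
   = 381.3430·0.943782 − 151.3189·0.751491·0.623863 = 288.962119
B₀ = V₀ − E₀ = 381.3430 − 288.962119 = 92.380881

B0=92.3809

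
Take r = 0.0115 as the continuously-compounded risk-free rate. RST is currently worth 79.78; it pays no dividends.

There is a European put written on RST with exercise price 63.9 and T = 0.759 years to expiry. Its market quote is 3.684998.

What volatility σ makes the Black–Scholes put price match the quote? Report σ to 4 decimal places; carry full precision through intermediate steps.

sigma = 0.3971

At σ = 0.3971 the Black–Scholes value reproduces the quote:
σ√T = 0.3971·√0.759 = 0.345956
d₁ = (ln(S/K) + (r+σ²/2)T) / (σ√T) = (ln(79.78/63.9) + (0.0115+0.3971²/2)·0.759) / 0.345956 = (0.221953 + 0.068571) / 0.345956 = 0.839774
d₂ = d₁ − σ√T = 0.839774 − 0.345956 = 0.493818
e^{−rT} = 0.991309
N(−d₁) = 0.200518,  N(−d₂) = 0.310717
V = K·e^{−rT}·N(−d₂) − S·N(−d₁) = 19.682292 − 15.997294 = 3.684998 (the observed quote) — the price is monotone increasing in volatility, hence this σ is the only solution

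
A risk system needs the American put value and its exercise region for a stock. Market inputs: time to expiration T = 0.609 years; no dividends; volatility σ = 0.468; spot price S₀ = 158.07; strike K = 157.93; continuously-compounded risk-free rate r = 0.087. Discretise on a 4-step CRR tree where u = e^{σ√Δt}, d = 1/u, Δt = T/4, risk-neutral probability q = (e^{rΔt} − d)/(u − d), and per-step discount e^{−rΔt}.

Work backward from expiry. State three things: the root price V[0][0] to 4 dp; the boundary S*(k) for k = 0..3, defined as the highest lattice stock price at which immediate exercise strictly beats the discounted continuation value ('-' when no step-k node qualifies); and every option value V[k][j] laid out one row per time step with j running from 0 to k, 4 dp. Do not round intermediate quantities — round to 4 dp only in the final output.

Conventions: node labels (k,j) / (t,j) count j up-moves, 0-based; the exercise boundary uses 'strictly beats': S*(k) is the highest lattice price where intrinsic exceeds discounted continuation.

price = 18.5966
boundary = - - 109.7075 131.6870
tree:
18.5966
30.6197 6.6270
48.2225 13.1876 0.0000
66.5334 26.2430 0.0000 0.0000
81.7881 48.2225 0.0000 0.0000 0.0000

Δt=0.15225  u=1.20035  d=0.83309  q=0.49078  discount=0.98684
step 4 (expiry): payoffs max(K−S,0) = 81.7881 48.2225 0.0000 0.0000 0.0000
step 3: (k=3,j=0): S=91.3966, K−S=66.5334, hold=64.4553 ⇒ V=66.5334 exercise | (k=3,j=1): S=131.6870, K−S=26.2430, hold=24.2327 ⇒ V=26.2430 exercise | (k=3,j=2): S=189.7387, K−S=0.0000, hold=0.0000 ⇒ V=0.0000 continue | (k=3,j=3): S=273.3814, K−S=0.0000, hold=0.0000 ⇒ V=0.0000 continue  boundary S*=131.6870
step 2: (k=2,j=0): S=109.7075, K−S=48.2225, hold=46.1444 ⇒ V=48.2225 exercise | (k=2,j=1): S=158.0700, K−S=0.0000, hold=13.1876 ⇒ V=13.1876 continue | (k=2,j=2): S=227.7521, K−S=0.0000, hold=0.0000 ⇒ V=0.0000 continue  boundary S*=109.7075
step 1: (k=1,j=0): S=131.6870, K−S=26.2430, hold=30.6197 ⇒ V=30.6197 continue | (k=1,j=1): S=189.7387, K−S=0.0000, hold=6.6270 ⇒ V=6.6270 continue  boundary S*=-
step 0: (k=0,j=0): S=158.0700, K−S=0.0000, hold=18.5966 ⇒ V=18.5966 continue  boundary S*=-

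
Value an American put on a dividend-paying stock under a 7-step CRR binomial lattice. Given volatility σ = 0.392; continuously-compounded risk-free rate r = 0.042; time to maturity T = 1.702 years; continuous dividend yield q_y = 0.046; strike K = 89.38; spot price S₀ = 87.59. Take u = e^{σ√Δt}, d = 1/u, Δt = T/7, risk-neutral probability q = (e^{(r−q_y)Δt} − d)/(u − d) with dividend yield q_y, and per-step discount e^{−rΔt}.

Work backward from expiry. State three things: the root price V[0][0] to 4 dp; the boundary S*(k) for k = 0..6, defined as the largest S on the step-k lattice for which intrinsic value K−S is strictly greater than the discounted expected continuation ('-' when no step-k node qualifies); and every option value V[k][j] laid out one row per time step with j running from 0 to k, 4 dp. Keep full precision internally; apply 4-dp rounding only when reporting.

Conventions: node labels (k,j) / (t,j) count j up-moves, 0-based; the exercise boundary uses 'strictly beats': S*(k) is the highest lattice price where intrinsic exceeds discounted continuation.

price = 18.5411
boundary = - - - - 40.4268 49.0474 59.5062
tree:
18.5411
24.8338 11.2526
32.2679 16.2902 5.3359
40.5063 22.9084 8.5514 1.5170
48.9532 31.0796 13.4175 2.7830 0.0000
56.0586 40.3326 20.4497 5.1058 0.0000 0.0000
61.9152 48.9532 29.8738 9.3671 0.0000 0.0000 0.0000
66.7424 56.0586 40.3326 17.1848 0.0000 0.0000 0.0000 0.0000

params: Δt=0.24314 u=1.21324 d=0.82424 q=0.44933 e^(-rΔt)=0.98984
t_7 payoffs: 66.7424 56.0586 40.3326 17.1848 0.0000 0.0000 0.0000 0.0000
t_6: node(6,0) S=27.4648 payoff=61.9152 vs cont=61.3125 → 61.9152 [stop]  node(6,1) S=40.4268 payoff=48.9532 vs cont=48.4947 → 48.9532 [stop]  node(6,2) S=59.5062 payoff=29.8738 vs cont=29.6276 → 29.8738 [stop]  node(6,3) S=87.5900 payoff=1.7900 vs cont=9.3671 → 9.3671 [wait]  node(6,4) S=128.9279 payoff=0.0000 vs cont=0.0000 → 0.0000 [wait]  node(6,5) S=189.7752 payoff=0.0000 vs cont=0.0000 → 0.0000 [wait]  node(6,6) S=279.3392 payoff=0.0000 vs cont=0.0000 → 0.0000 [wait]  ⇒ S*(6)=59.5062
t_5: node(5,0) S=33.3214 payoff=56.0586 vs cont=55.5211 → 56.0586 [stop]  node(5,1) S=49.0474 payoff=40.3326 vs cont=39.9700 → 40.3326 [stop]  node(5,2) S=72.1952 payoff=17.1848 vs cont=20.4497 → 20.4497 [wait]  node(5,3) S=106.2676 payoff=0.0000 vs cont=5.1058 → 5.1058 [wait]  node(5,4) S=156.4203 payoff=0.0000 vs cont=0.0000 → 0.0000 [wait]  node(5,5) S=230.2426 payoff=0.0000 vs cont=0.0000 → 0.0000 [wait]  ⇒ S*(5)=49.0474
t_4: node(4,0) S=40.4268 payoff=48.9532 vs cont=48.4947 → 48.9532 [stop]  node(4,1) S=59.5062 payoff=29.8738 vs cont=31.0796 → 31.0796 [wait]  node(4,2) S=87.5900 payoff=1.7900 vs cont=13.4175 → 13.4175 [wait]  node(4,3) S=128.9279 payoff=0.0000 vs cont=2.7830 → 2.7830 [wait]  node(4,4) S=189.7752 payoff=0.0000 vs cont=0.0000 → 0.0000 [wait]  ⇒ S*(4)=40.4268
t_3: node(3,0) S=49.0474 payoff=40.3326 vs cont=40.5063 → 40.5063 [wait]  node(3,1) S=72.1952 payoff=17.1848 vs cont=22.9084 → 22.9084 [wait]  node(3,2) S=106.2676 payoff=0.0000 vs cont=8.5514 → 8.5514 [wait]  node(3,3) S=156.4203 payoff=0.0000 vs cont=1.5170 → 1.5170 [wait]  ⇒ S*(3)=-
t_2: node(2,0) S=59.5062 payoff=29.8738 vs cont=32.2679 → 32.2679 [wait]  node(2,1) S=87.5900 payoff=1.7900 vs cont=16.2902 → 16.2902 [wait]  node(2,2) S=128.9279 payoff=0.0000 vs cont=5.3359 → 5.3359 [wait]  ⇒ S*(2)=-
t_1: node(1,0) S=72.1952 payoff=17.1848 vs cont=24.8338 → 24.8338 [wait]  node(1,1) S=106.2676 payoff=0.0000 vs cont=11.2526 → 11.2526 [wait]  ⇒ S*(1)=-
t_0: node(0,0) S=87.5900 payoff=1.7900 vs cont=18.5411 → 18.5411 [wait]  ⇒ S*(0)=-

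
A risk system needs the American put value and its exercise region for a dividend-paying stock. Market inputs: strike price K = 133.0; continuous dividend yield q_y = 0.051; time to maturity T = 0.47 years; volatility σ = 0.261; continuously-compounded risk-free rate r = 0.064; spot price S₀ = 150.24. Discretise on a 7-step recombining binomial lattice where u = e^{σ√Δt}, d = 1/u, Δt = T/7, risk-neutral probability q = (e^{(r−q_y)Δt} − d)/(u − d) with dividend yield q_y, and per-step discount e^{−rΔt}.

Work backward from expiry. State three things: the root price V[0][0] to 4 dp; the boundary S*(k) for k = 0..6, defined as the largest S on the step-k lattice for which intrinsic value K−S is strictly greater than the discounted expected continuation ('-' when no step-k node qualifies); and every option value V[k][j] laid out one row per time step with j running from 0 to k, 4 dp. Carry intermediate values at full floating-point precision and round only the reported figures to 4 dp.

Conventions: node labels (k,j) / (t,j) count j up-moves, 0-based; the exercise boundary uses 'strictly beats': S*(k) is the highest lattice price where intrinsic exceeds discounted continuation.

price = 3.6470
boundary = - - - - - 107.1343 114.6304
tree:
3.6470
5.7573 1.4786
8.8604 2.5725 0.3510
13.2139 4.3990 0.6906 0.0000
18.9474 7.3517 1.3588 0.0000 0.0000
25.8657 11.9005 2.6734 0.0000 0.0000 0.0000
32.8716 18.3696 5.2600 0.0000 0.0000 0.0000 0.0000
39.4194 25.8657 10.3489 0.0000 0.0000 0.0000 0.0000 0.0000

Δt=0.06714  u=1.06997  d=0.93461  q=0.48955  discount=0.99571
step 7 (expiry): payoffs max(K−S,0) = 39.4194 25.8657 10.3489 0.0000 0.0000 0.0000 0.0000 0.0000
step 6: (k=6,j=0): S=100.1284, K−S=32.8716, hold=32.6436 ⇒ V=32.8716 exercise | (k=6,j=1): S=114.6304, K−S=18.3696, hold=18.1911 ⇒ V=18.3696 exercise | (k=6,j=2): S=131.2329, K−S=1.7671, hold=5.2600 ⇒ V=5.2600 continue | (k=6,j=3): S=150.2400, K−S=0.0000, hold=0.0000 ⇒ V=0.0000 continue | (k=6,j=4): S=172.0000, K−S=0.0000, hold=0.0000 ⇒ V=0.0000 continue | (k=6,j=5): S=196.9116, K−S=0.0000, hold=0.0000 ⇒ V=0.0000 continue | (k=6,j=6): S=225.4312, K−S=0.0000, hold=0.0000 ⇒ V=0.0000 continue  boundary S*=114.6304
step 5: (k=5,j=0): S=107.1343, K−S=25.8657, hold=25.6616 ⇒ V=25.8657 exercise | (k=5,j=1): S=122.6511, K−S=10.3489, hold=11.9005 ⇒ V=11.9005 continue | (k=5,j=2): S=140.4152, K−S=0.0000, hold=2.6734 ⇒ V=2.6734 continue | (k=5,j=3): S=160.7522, K−S=0.0000, hold=0.0000 ⇒ V=0.0000 continue | (k=5,j=4): S=184.0347, K−S=0.0000, hold=0.0000 ⇒ V=0.0000 continue | (k=5,j=5): S=210.6894, K−S=0.0000, hold=0.0000 ⇒ V=0.0000 continue  boundary S*=107.1343
step 4: (k=4,j=0): S=114.6304, K−S=18.3696, hold=18.9474 ⇒ V=18.9474 continue | (k=4,j=1): S=131.2329, K−S=1.7671, hold=7.3517 ⇒ V=7.3517 continue | (k=4,j=2): S=150.2400, K−S=0.0000, hold=1.3588 ⇒ V=1.3588 continue | (k=4,j=3): S=172.0000, K−S=0.0000, hold=0.0000 ⇒ V=0.0000 continue | (k=4,j=4): S=196.9116, K−S=0.0000, hold=0.0000 ⇒ V=0.0000 continue  boundary S*=-
step 3: (k=3,j=0): S=122.6511, K−S=10.3489, hold=13.2139 ⇒ V=13.2139 continue | (k=3,j=1): S=140.4152, K−S=0.0000, hold=4.3990 ⇒ V=4.3990 continue | (k=3,j=2): S=160.7522, K−S=0.0000, hold=0.6906 ⇒ V=0.6906 continue | (k=3,j=3): S=184.0347, K−S=0.0000, hold=0.0000 ⇒ V=0.0000 continue  boundary S*=-
step 2: (k=2,j=0): S=131.2329, K−S=1.7671, hold=8.8604 ⇒ V=8.8604 continue | (k=2,j=1): S=150.2400, K−S=0.0000, hold=2.5725 ⇒ V=2.5725 continue | (k=2,j=2): S=172.0000, K−S=0.0000, hold=0.3510 ⇒ V=0.3510 continue  boundary S*=-
step 1: (k=1,j=0): S=140.4152, K−S=0.0000, hold=5.7573 ⇒ V=5.7573 continue | (k=1,j=1): S=160.7522, K−S=0.0000, hold=1.4786 ⇒ V=1.4786 continue  boundary S*=-
step 0: (k=0,j=0): S=150.2400, K−S=0.0000, hold=3.6470 ⇒ V=3.6470 continue  boundary S*=-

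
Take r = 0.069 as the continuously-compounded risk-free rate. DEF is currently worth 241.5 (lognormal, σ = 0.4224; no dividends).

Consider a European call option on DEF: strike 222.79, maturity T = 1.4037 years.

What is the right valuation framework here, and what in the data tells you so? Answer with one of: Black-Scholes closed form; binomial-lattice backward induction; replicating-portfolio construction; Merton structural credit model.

Key observation: a European claim on DEF (strike 222.79) — a lognormal (GBM) underlying with constant rate and volatility — has an exact closed-form value; no lattice or capital structure is involved.

framework: Black-Scholes closed form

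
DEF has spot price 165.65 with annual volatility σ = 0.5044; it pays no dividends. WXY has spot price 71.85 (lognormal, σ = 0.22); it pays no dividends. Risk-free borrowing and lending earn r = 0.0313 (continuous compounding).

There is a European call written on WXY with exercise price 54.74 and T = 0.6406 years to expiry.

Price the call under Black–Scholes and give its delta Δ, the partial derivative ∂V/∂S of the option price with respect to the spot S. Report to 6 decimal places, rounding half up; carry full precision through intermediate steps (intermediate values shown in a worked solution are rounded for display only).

price = 18.417061
Δ = 0.959643

σ√T = 0.22·√0.6406 = 0.176082
d₁ = (ln(S/K) + (r+σ²/2)T) / (σ√T) = (ln(71.85/54.74) + (0.0313+0.22²/2)·0.6406) / 0.176082 = (0.271986 + 0.035553) / 0.176082 = 1.746563
d₂ = d₁ − σ√T = 1.746563 − 0.176082 = 1.570481
e^{−rT} = 0.980149
N(d₁) = 0.959643,  N(d₂) = 0.941848
Call price V = S·N(d₁) − K·e^{−rT}·N(d₂) = 68.950382 − 50.533320 = 18.417061
Δ = N(d₁) = 0.959643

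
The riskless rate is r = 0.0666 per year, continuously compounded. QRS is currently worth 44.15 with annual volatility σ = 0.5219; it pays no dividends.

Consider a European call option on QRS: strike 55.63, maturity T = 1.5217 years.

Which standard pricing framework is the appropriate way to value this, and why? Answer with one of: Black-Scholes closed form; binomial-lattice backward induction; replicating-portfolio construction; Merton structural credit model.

framework: Black-Scholes closed form

Key observation: a European-exercise option on QRS struck at 55.63 — a GBM underlying with constant parameters — admits an analytic price: the data contain no early exercise, no discrete tree, no debt structure.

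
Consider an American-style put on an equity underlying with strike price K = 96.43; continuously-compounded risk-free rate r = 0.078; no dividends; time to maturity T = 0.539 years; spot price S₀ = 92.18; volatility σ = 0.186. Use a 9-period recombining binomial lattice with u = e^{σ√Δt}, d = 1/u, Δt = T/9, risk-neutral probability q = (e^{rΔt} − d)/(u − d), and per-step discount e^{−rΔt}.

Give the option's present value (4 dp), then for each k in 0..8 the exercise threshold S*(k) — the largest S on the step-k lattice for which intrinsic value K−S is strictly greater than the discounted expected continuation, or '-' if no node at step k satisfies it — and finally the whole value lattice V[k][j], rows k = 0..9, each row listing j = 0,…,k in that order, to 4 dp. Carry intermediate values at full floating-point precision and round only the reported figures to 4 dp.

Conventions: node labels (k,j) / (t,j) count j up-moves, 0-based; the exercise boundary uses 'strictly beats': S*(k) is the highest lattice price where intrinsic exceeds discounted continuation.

price = 5.8670
boundary = - - 84.1589 80.4140 84.1589 88.0782 84.1589 88.0782 92.1800
tree:
5.8670
8.6237 3.5699
12.2711 5.5919 1.8786
16.0160 8.4557 3.2012 0.7683
19.5943 12.2711 5.2793 1.4591 0.1867
23.0133 16.0160 8.3518 2.7082 0.4078 0.0000
26.2802 19.5943 12.2711 4.8695 0.8908 0.0000 0.0000
29.4017 23.0133 16.0160 8.3518 1.9457 0.0000 0.0000 0.0000
32.3843 26.2802 19.5943 12.2711 4.2500 0.0000 0.0000 0.0000 0.0000
35.2342 29.4017 23.0133 16.0160 8.3518 0.0000 0.0000 0.0000 0.0000 0.0000

params: Δt=0.05989 u=1.04657 d=0.95550 q=0.54004 e^(-rΔt)=0.99534
t_9 payoffs: 35.2342 29.4017 23.0133 16.0160 8.3518 0.0000 0.0000 0.0000 0.0000 0.0000
t_8: node(8,0) S=64.0457 payoff=32.3843 vs cont=31.9349 → 32.3843 [stop]  node(8,1) S=70.1498 payoff=26.2802 vs cont=25.8308 → 26.2802 [stop]  node(8,2) S=76.8357 payoff=19.5943 vs cont=19.1448 → 19.5943 [stop]  node(8,3) S=84.1589 payoff=12.2711 vs cont=11.8217 → 12.2711 [stop]  node(8,4) S=92.1800 payoff=4.2500 vs cont=3.8236 → 4.2500 [stop]  node(8,5) S=100.9656 payoff=0.0000 vs cont=0.0000 → 0.0000 [wait]  node(8,6) S=110.5885 payoff=0.0000 vs cont=0.0000 → 0.0000 [wait]  node(8,7) S=121.1286 payoff=0.0000 vs cont=0.0000 → 0.0000 [wait]  node(8,8) S=132.6733 payoff=0.0000 vs cont=0.0000 → 0.0000 [wait]  ⇒ S*(8)=92.1800
t_7: node(7,0) S=67.0283 payoff=29.4017 vs cont=28.9523 → 29.4017 [stop]  node(7,1) S=73.4167 payoff=23.0133 vs cont=22.5639 → 23.0133 [stop]  node(7,2) S=80.4140 payoff=16.0160 vs cont=15.5666 → 16.0160 [stop]  node(7,3) S=88.0782 payoff=8.3518 vs cont=7.9024 → 8.3518 [stop]  node(7,4) S=96.4728 payoff=0.0000 vs cont=1.9457 → 1.9457 [wait]  node(7,5) S=105.6676 payoff=0.0000 vs cont=0.0000 → 0.0000 [wait]  node(7,6) S=115.7387 payoff=0.0000 vs cont=0.0000 → 0.0000 [wait]  node(7,7) S=126.7696 payoff=0.0000 vs cont=0.0000 → 0.0000 [wait]  ⇒ S*(7)=88.0782
t_6: node(6,0) S=70.1498 payoff=26.2802 vs cont=25.8308 → 26.2802 [stop]  node(6,1) S=76.8357 payoff=19.5943 vs cont=19.1448 → 19.5943 [stop]  node(6,2) S=84.1589 payoff=12.2711 vs cont=11.8217 → 12.2711 [stop]  node(6,3) S=92.1800 payoff=4.2500 vs cont=4.8695 → 4.8695 [wait]  node(6,4) S=100.9656 payoff=0.0000 vs cont=0.8908 → 0.8908 [wait]  node(6,5) S=110.5885 payoff=0.0000 vs cont=0.0000 → 0.0000 [wait]  node(6,6) S=121.1286 payoff=0.0000 vs cont=0.0000 → 0.0000 [wait]  ⇒ S*(6)=84.1589
t_5: node(5,0) S=73.4167 payoff=23.0133 vs cont=22.5639 → 23.0133 [stop]  node(5,1) S=80.4140 payoff=16.0160 vs cont=15.5666 → 16.0160 [stop]  node(5,2) S=88.0782 payoff=8.3518 vs cont=8.2354 → 8.3518 [stop]  node(5,3) S=96.4728 payoff=0.0000 vs cont=2.7082 → 2.7082 [wait]  node(5,4) S=105.6676 payoff=0.0000 vs cont=0.4078 → 0.4078 [wait]  node(5,5) S=115.7387 payoff=0.0000 vs cont=0.0000 → 0.0000 [wait]  ⇒ S*(5)=88.0782
t_4: node(4,0) S=76.8357 payoff=19.5943 vs cont=19.1448 → 19.5943 [stop]  node(4,1) S=84.1589 payoff=12.2711 vs cont=11.8217 → 12.2711 [stop]  node(4,2) S=92.1800 payoff=4.2500 vs cont=5.2793 → 5.2793 [wait]  node(4,3) S=100.9656 payoff=0.0000 vs cont=1.4591 → 1.4591 [wait]  node(4,4) S=110.5885 payoff=0.0000 vs cont=0.1867 → 0.1867 [wait]  ⇒ S*(4)=84.1589
t_3: node(3,0) S=80.4140 payoff=16.0160 vs cont=15.5666 → 16.0160 [stop]  node(3,1) S=88.0782 payoff=8.3518 vs cont=8.4557 → 8.4557 [wait]  node(3,2) S=96.4728 payoff=0.0000 vs cont=3.2012 → 3.2012 [wait]  node(3,3) S=105.6676 payoff=0.0000 vs cont=0.7683 → 0.7683 [wait]  ⇒ S*(3)=80.4140
t_2: node(2,0) S=84.1589 payoff=12.2711 vs cont=11.8775 → 12.2711 [stop]  node(2,1) S=92.1800 payoff=4.2500 vs cont=5.5919 → 5.5919 [wait]  node(2,2) S=100.9656 payoff=0.0000 vs cont=1.8786 → 1.8786 [wait]  ⇒ S*(2)=84.1589
t_1: node(1,0) S=88.0782 payoff=8.3518 vs cont=8.6237 → 8.6237 [wait]  node(1,1) S=96.4728 payoff=0.0000 vs cont=3.5699 → 3.5699 [wait]  ⇒ S*(1)=-
t_0: node(0,0) S=92.1800 payoff=4.2500 vs cont=5.8670 → 5.8670 [wait]  ⇒ S*(0)=-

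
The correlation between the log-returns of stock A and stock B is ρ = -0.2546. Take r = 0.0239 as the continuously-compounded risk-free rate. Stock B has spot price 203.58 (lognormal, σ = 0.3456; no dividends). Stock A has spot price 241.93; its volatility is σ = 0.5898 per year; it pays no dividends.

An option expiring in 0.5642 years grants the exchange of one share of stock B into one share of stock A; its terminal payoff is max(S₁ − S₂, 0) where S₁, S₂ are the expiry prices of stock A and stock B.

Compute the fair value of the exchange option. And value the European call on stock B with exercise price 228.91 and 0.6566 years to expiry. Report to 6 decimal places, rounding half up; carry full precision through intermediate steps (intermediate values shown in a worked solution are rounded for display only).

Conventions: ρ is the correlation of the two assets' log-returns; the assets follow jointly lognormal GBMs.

σ_eff = √(σ₁² + σ₂² − 2ρσ₁σ₂) = √(0.5898² + 0.3456² − 2·-0.2546·0.5898·0.3456) = 0.755709
d₁ = (ln(S₁/S₂) + (q₂ − q₁ + σ_eff²/2)T) / (σ_eff√T) = (ln(241.93/203.58) + (0.0 − 0.0 + 0.285548)·0.5642) / 0.567638 = 0.587867
d₂ = d₁ − σ_eff√T = 0.587867 − 0.567638 = 0.020230
N(d₁) = 0.721689,  N(d₂) = 0.508070
V = S₁·e^{−q₁T}·N(d₁) − S₂·e^{−q₂T}·N(d₂) = 174.598299 − 103.432881 = 71.165419
[vanilla: stock B call K=228.91]
σ√T = 0.3456·√0.6566 = 0.280043
d₁ = (ln(S/K) + (r+σ²/2)T) / (σ√T) = (ln(203.58/228.91) + (0.0239+0.3456²/2)·0.6566) / 0.280043 = (-0.117270 + 0.054905) / 0.280043 = -0.222699
d₂ = d₁ − σ√T = -0.222699 − 0.280043 = -0.502742
e^{−rT} = 0.984430
N(d₁) = 0.411885,  N(d₂) = 0.307573
price = S·N(d₁) − K·e^{−rT}·N(d₂) = 83.851535 − 69.310289 = 14.541246

exchange price = 71.165419
price(stock B call K=228.91) = 14.541246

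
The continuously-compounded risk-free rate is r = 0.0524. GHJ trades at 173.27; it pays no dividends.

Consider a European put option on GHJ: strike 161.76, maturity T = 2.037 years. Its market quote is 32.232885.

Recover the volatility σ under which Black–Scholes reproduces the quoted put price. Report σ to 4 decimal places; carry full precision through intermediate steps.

sigma = 0.5059

At σ = 0.5059 the Black–Scholes value reproduces the quote:
σ√T = 0.5059·√2.037 = 0.722038
d₁ = (ln(S/K) + (r+σ²/2)T) / (σ√T) = (ln(173.27/161.76) + (0.0524+0.5059²/2)·2.037) / 0.722038 = (0.068737 + 0.367408) / 0.722038 = 0.604048
d₂ = d₁ − σ√T = 0.604048 − 0.722038 = -0.117990
e^{−rT} = 0.898760
N(−d₁) = 0.272906,  N(−d₂) = 0.546962
V = K·e^{−rT}·N(−d₂) − S·N(−d₁) = 79.519286 − 47.286402 = 32.232885 (the observed quote) — the price is monotone increasing in volatility, hence this σ is the only solution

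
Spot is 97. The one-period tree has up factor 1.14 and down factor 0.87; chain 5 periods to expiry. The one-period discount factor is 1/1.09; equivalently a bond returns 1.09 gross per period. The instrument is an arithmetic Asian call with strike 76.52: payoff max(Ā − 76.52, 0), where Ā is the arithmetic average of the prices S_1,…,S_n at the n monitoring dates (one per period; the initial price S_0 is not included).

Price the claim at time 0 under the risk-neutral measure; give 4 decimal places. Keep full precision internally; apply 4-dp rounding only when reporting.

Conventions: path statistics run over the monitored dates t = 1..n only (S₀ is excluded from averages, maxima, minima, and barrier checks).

price = 32.5311

Risk-neutral up-probability p* = (R−d)/(u−d) = (1.09−0.87)/(1.14−0.87) = 0.8148; the claim prices as the p*-weighted sum of path payoffs discounted by R^5.
Enumerate all 2^5 = 32 price paths (U = up ×1.14, D = down ×0.87); each path with k up-moves has probability p*^k·(1−p*)^(5−k).
DDDDD: Ā=65.1204, payoff=0.0000, prob=0.000218
UDDDD: Ā=85.3302, payoff=8.8102, prob=0.000958
DUDDD: Ā=80.0922, payoff=3.5722, prob=0.000958
UUDDD: Ā=104.9484, payoff=28.4284, prob=0.004216
DDUDD: Ā=75.5351, payoff=0.0000, prob=0.000958
UDUDD: Ā=98.9770, payoff=22.4570, prob=0.004216
DUUDD: Ā=93.7390, payoff=17.2190, prob=0.004216
UUUDD: Ā=122.8305, payoff=46.3105, prob=0.018552
DDDUD: Ā=71.5705, payoff=0.0000, prob=0.000958
UDDUD: Ā=93.7820, payoff=17.2620, prob=0.004216
DUDUD: Ā=88.5440, payoff=12.0240, prob=0.004216
UUDUD: Ā=116.0232, payoff=39.5032, prob=0.018552
DDUUD: Ā=83.9869, payoff=7.4669, prob=0.004216
UDUUD: Ā=110.0519, payoff=33.5319, prob=0.018552
DUUUD: Ā=104.8139, payoff=28.2939, prob=0.018552
UUUUD: Ā=137.3423, payoff=60.8223, prob=0.081629
DDDDU: Ā=68.1212, payoff=0.0000, prob=0.000958
UDDDU: Ā=89.2623, payoff=12.7423, prob=0.004216
DUDDU: Ā=84.0243, payoff=7.5043, prob=0.004216
UUDDU: Ā=110.1008, payoff=33.5808, prob=0.018552
DDUDU: Ā=79.4672, payoff=2.9472, prob=0.004216
UDUDU: Ā=104.1295, payoff=27.6095, prob=0.018552
DUUDU: Ā=98.8915, payoff=22.3715, prob=0.018552
UUUDU: Ā=129.5820, payoff=53.0620, prob=0.081629
DDDUU: Ā=75.5026, payoff=0.0000, prob=0.004216
UDDUU: Ā=98.9344, payoff=22.4144, prob=0.018552
DUDUU: Ā=93.6964, payoff=17.1764, prob=0.018552
UUDUU: Ā=122.7747, payoff=46.2547, prob=0.081629
DDUUU: Ā=89.1394, payoff=12.6194, prob=0.018552
UDUUU: Ā=116.8033, payoff=40.2833, prob=0.081629
DUUUU: Ā=111.5653, payoff=35.0453, prob=0.081629
UUUUU: Ā=146.1891, payoff=69.6691, prob=0.359165
Price = Σ prob·payoff / R^5 = 50.053198 / 1.538624 = 32.5311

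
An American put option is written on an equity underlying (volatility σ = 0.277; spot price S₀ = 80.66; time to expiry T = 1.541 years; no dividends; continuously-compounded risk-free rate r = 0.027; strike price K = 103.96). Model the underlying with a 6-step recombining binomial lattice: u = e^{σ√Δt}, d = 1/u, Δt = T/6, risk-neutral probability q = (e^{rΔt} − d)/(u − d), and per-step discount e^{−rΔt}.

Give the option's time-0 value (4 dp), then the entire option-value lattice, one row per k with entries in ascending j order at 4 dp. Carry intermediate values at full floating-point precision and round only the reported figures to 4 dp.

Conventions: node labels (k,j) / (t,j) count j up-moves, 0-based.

params: Δt=0.25683 u=1.15071 d=0.86903 q=0.48967 e^(-rΔt)=0.99309
t_6 payoffs: 69.2175 57.9563 43.0448 23.3000 0.0000 0.0000 0.0000
k=5: node(5,0) S=39.9785 payoff=63.9815 vs cont=63.2631 → 63.9815 [stop]  node(5,1) S=52.9370 payoff=51.0230 vs cont=50.3046 → 51.0230 [stop]  node(5,2) S=70.0958 payoff=33.8642 vs cont=33.1458 → 33.8642 [stop]  node(5,3) S=92.8164 payoff=11.1436 vs cont=11.8086 → 11.8086 [wait]  node(5,4) S=122.9015 payoff=0.0000 vs cont=0.0000 → 0.0000 [wait]  node(5,5) S=162.7383 payoff=0.0000 vs cont=0.0000 → 0.0000 [wait]
k=4: node(4,0) S=46.0037 payoff=57.9563 vs cont=57.2379 → 57.9563 [stop]  node(4,1) S=60.9152 payoff=43.0448 vs cont=42.3264 → 43.0448 [stop]  node(4,2) S=80.6600 payoff=23.3000 vs cont=22.9049 → 23.3000 [stop]  node(4,3) S=106.8048 payoff=0.0000 vs cont=5.9847 → 5.9847 [wait]  node(4,4) S=141.4241 payoff=0.0000 vs cont=0.0000 → 0.0000 [wait]
k=3: node(3,0) S=52.9370 payoff=51.0230 vs cont=50.3046 → 51.0230 [stop]  node(3,1) S=70.0958 payoff=33.8642 vs cont=33.1458 → 33.8642 [stop]  node(3,2) S=92.8164 payoff=11.1436 vs cont=14.7189 → 14.7189 [wait]  node(3,3) S=122.9015 payoff=0.0000 vs cont=3.0331 → 3.0331 [wait]
k=2: node(2,0) S=60.9152 payoff=43.0448 vs cont=42.3264 → 43.0448 [stop]  node(2,1) S=80.6600 payoff=23.3000 vs cont=24.3201 → 24.3201 [wait]  node(2,2) S=106.8048 payoff=0.0000 vs cont=8.9346 → 8.9346 [wait]
k=1: node(1,0) S=70.0958 payoff=33.8642 vs cont=33.6419 → 33.8642 [stop]  node(1,1) S=92.8164 payoff=11.1436 vs cont=16.6703 → 16.6703 [wait]
k=0: node(0,0) S=80.6600 payoff=23.3000 vs cont=25.2691 → 25.2691 [wait]

price = 25.2691
tree:
25.2691
33.8642 16.6703
43.0448 24.3201 8.9346
51.0230 33.8642 14.7189 3.0331
57.9563 43.0448 23.3000 5.9847 0.0000
63.9815 51.0230 33.8642 11.8086 0.0000 0.0000
69.2175 57.9563 43.0448 23.3000 0.0000 0.0000 0.0000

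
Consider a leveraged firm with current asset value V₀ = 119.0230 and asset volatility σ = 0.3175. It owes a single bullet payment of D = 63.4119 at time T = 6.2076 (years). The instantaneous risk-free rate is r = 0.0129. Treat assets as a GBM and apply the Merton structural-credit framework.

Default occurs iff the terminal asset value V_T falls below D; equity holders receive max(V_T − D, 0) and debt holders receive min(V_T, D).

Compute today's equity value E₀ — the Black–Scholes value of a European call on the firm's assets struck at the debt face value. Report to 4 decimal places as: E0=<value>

E0=66.8453

With assets at 119.0230 and a single debt payment of 63.4119 at 6.2076 years:
d₁ = [ln(V₀/D) + (r + σ²/2)T] / (σ√T)
   = [ln(119.0230/63.4119) + (0.0129 + 0.5·0.3175²)·6.2076] / (0.3175·√6.2076)
   = [0.629665 + 0.392960] / 0.791053 = 1.292740
d₂ = d₁ − σ√T = 1.292740 − 0.791053 = 0.501687
N(d₁) = 0.901949,  N(d₂) = 0.692056,  e^(−rT) = 0.923044
E₀ = V₀·N(d₁) − D·e^(−rT)·N(d₂)
   = 119.0230·0.901949 − 63.4119·0.923044·0.692056 = 66.845310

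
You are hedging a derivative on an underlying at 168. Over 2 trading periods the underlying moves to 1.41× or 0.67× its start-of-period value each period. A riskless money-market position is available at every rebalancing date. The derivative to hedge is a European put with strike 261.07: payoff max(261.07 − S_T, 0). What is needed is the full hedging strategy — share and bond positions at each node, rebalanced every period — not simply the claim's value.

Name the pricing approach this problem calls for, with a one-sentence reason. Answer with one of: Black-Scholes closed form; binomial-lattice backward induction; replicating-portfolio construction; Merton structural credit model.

Key observation: what is demanded is not a single number but the (Δ, B) position at each node of the 1.41/0.67 tree starting at 168; constructing those positions is the replicating-portfolio method.

framework: replicating-portfolio construction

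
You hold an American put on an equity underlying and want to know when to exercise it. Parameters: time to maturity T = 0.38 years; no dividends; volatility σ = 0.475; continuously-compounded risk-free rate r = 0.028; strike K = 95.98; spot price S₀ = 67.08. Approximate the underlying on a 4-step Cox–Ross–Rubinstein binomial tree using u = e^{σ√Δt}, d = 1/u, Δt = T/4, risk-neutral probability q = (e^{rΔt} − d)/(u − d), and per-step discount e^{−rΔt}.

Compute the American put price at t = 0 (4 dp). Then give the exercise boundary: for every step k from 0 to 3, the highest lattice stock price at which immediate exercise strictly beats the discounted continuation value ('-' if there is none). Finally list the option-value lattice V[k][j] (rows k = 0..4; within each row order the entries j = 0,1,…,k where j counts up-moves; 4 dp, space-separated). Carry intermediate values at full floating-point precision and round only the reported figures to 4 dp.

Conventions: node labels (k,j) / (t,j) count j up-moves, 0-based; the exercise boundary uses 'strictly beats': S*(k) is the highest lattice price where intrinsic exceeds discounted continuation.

Δt=0.09500  u=1.15766  d=0.86381  q=0.47253  discount=0.99734
step 4 (expiry): payoffs max(K−S,0) = 58.6325 45.9273 28.9000 6.0802 0.0000
step 3: (k=3,j=0): S=43.2359, K−S=52.7441, hold=52.4891 ⇒ V=52.7441 exercise | (k=3,j=1): S=57.9442, K−S=38.0358, hold=37.7808 ⇒ V=38.0358 exercise | (k=3,j=2): S=77.6562, K−S=18.3238, hold=18.0689 ⇒ V=18.3238 exercise | (k=3,j=3): S=104.0738, K−S=0.0000, hold=3.1986 ⇒ V=3.1986 continue  boundary S*=77.6562
step 2: (k=2,j=0): S=50.0527, K−S=45.9273, hold=45.6723 ⇒ V=45.9273 exercise | (k=2,j=1): S=67.0800, K−S=28.9000, hold=28.6450 ⇒ V=28.9000 exercise | (k=2,j=2): S=89.8998, K−S=6.0802, hold=11.1471 ⇒ V=11.1471 continue  boundary S*=67.0800
step 1: (k=1,j=0): S=57.9442, K−S=38.0358, hold=37.7808 ⇒ V=38.0358 exercise | (k=1,j=1): S=77.6562, K−S=18.3238, hold=20.4568 ⇒ V=20.4568 continue  boundary S*=57.9442
step 0: (k=0,j=0): S=67.0800, K−S=28.9000, hold=29.6502 ⇒ V=29.6502 continue  boundary S*=-

price = 29.6502
boundary = - 57.9442 67.0800 77.6562
tree:
29.6502
38.0358 20.4568
45.9273 28.9000 11.1471
52.7441 38.0358 18.3238 3.1986
58.6325 45.9273 28.9000 6.0802 0.0000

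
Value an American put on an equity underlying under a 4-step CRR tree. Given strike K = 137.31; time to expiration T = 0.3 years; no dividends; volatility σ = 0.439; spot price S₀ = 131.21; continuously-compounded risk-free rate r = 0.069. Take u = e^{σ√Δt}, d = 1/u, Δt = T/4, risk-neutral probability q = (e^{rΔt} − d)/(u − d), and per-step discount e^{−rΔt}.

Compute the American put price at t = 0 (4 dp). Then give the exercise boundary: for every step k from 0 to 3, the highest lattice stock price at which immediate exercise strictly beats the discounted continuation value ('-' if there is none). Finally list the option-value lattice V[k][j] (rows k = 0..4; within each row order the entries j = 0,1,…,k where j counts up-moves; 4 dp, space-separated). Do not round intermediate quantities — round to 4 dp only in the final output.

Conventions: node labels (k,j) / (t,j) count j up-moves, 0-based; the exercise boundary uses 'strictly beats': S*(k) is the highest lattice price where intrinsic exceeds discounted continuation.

price = 15.1033
boundary = - - 103.1670 116.3466
tree:
15.1033
23.1951 6.8912
34.1430 12.1136 1.5610
45.8297 20.9634 3.0858 0.0000
56.1925 34.1430 6.1000 0.0000 0.0000

Δt=0.07500  u=1.12775  d=0.88672  q=0.49151  discount=0.99484
step 4 (expiry): payoffs max(K−S,0) = 56.1925 34.1430 6.1000 0.0000 0.0000
step 3: (k=3,j=0): S=91.4803, K−S=45.8297, hold=45.1209 ⇒ V=45.8297 exercise | (k=3,j=1): S=116.3466, K−S=20.9634, hold=20.2546 ⇒ V=20.9634 exercise | (k=3,j=2): S=147.9722, K−S=0.0000, hold=3.0858 ⇒ V=3.0858 continue | (k=3,j=3): S=188.1942, K−S=0.0000, hold=0.0000 ⇒ V=0.0000 continue  boundary S*=116.3466
step 2: (k=2,j=0): S=103.1670, K−S=34.1430, hold=33.4343 ⇒ V=34.1430 exercise | (k=2,j=1): S=131.2100, K−S=6.1000, hold=12.1136 ⇒ V=12.1136 continue | (k=2,j=2): S=166.8757, K−S=0.0000, hold=1.5610 ⇒ V=1.5610 continue  boundary S*=103.1670
step 1: (k=1,j=0): S=116.3466, K−S=20.9634, hold=23.1951 ⇒ V=23.1951 continue | (k=1,j=1): S=147.9722, K−S=0.0000, hold=6.8912 ⇒ V=6.8912 continue  boundary S*=-
step 0: (k=0,j=0): S=131.2100, K−S=6.1000, hold=15.1033 ⇒ V=15.1033 continue  boundary S*=-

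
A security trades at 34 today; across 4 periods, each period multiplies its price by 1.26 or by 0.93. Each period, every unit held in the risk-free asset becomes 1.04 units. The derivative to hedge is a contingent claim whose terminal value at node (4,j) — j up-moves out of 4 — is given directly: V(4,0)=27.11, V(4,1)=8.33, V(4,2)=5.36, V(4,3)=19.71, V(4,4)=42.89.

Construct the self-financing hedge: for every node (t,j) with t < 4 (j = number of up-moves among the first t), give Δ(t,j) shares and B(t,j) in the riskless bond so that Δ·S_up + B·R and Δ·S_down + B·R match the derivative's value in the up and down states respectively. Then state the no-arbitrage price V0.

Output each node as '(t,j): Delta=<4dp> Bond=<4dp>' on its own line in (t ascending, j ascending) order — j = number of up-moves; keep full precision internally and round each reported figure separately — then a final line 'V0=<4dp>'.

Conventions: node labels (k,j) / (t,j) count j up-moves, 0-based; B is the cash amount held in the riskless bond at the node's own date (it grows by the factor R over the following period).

(0,0): Delta=-0.2248 Bond=18.5075
(1,0): Delta=-0.7152 Bond=34.7559
(1,1): Delta=0.4992 Bond=-11.7682
(2,0): Delta=-1.3386 Bond=54.4782
(2,1): Delta=0.2050 Bond=-0.5180
(2,2): Delta=0.9335 Bond=-35.6809
(3,0): Delta=-2.0809 Bond=76.9572
(3,1): Delta=-0.2429 Bond=16.0577
(3,2): Delta=0.8662 Bond=-33.7316
(3,3): Delta=1.0328 Bond=-43.8610
V0=10.8648

Since d<R<u, set p* = (R−d)/(u−d) = 0.3333; price each node as the discounted p*-expectation of its children.
Terminal payoffs: V(4,0)=27.1100, V(4,1)=8.3300, V(4,2)=5.3600, V(4,3)=19.7100, V(4,4)=42.8900
Node (3,0) S=27.3481: V=(p*·8.3300+(1−p*)·27.1100)/1.04=20.0481; Δ=(8.3300−27.1100)/(34.4587−25.4338)=-2.0809; B=V−Δ·S=76.9572
Node (3,1) S=37.0523: V=(p*·5.3600+(1−p*)·8.3300)/1.04=7.0577; Δ=(5.3600−8.3300)/(46.6859−34.4587)=-0.2429; B=V−Δ·S=16.0577
Node (3,2) S=50.1999: V=(p*·19.7100+(1−p*)·5.3600)/1.04=9.7532; Δ=(19.7100−5.3600)/(63.2519−46.6859)=0.8662; B=V−Δ·S=-33.7316
Node (3,3) S=68.0128: V=(p*·42.8900+(1−p*)·19.7100)/1.04=26.3814; Δ=(42.8900−19.7100)/(85.6961−63.2519)=1.0328; B=V−Δ·S=-43.8610
Node (2,0) S=29.4066: V=(p*·7.0577+(1−p*)·20.0481)/1.04=15.1134; Δ=(7.0577−20.0481)/(37.0523−27.3481)=-1.3386; B=V−Δ·S=54.4782
Node (2,1) S=39.8412: V=(p*·9.7532+(1−p*)·7.0577)/1.04=7.6502; Δ=(9.7532−7.0577)/(50.1999−37.0523)=0.2050; B=V−Δ·S=-0.5180
Node (2,2) S=53.9784: V=(p*·26.3814+(1−p*)·9.7532)/1.04=14.7076; Δ=(26.3814−9.7532)/(68.0128−50.1999)=0.9335; B=V−Δ·S=-35.6809
Node (1,0) S=31.6200: V=(p*·7.6502+(1−p*)·15.1134)/1.04=12.1401; Δ=(7.6502−15.1134)/(39.8412−29.4066)=-0.7152; B=V−Δ·S=34.7559
Node (1,1) S=42.8400: V=(p*·14.7076+(1−p*)·7.6502)/1.04=9.6180; Δ=(14.7076−7.6502)/(53.9784−39.8412)=0.4992; B=V−Δ·S=-11.7682
Node (0,0) S=34.0000: V=(p*·9.6180+(1−p*)·12.1401)/1.04=10.8648; Δ=(9.6180−12.1401)/(42.8400−31.6200)=-0.2248; B=V−Δ·S=18.5075
Sanity check at the root: Δ(0,0)·S0 + B(0,0) reproduces V0 = 10.8648.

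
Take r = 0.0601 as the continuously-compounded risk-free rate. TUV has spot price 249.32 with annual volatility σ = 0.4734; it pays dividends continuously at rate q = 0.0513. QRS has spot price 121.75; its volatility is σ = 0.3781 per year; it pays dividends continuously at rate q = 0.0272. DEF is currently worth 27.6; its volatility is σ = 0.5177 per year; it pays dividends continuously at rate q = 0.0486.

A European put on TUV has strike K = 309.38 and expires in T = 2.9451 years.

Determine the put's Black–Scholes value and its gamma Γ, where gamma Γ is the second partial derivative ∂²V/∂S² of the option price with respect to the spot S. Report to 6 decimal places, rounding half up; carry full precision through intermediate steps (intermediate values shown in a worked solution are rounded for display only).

σ√T = 0.4734·√2.9451 = 0.812416
d₁ = (ln(S/K) + (r−q+σ²/2)T) / (σ√T) = (ln(249.32/309.38) + (0.0601−0.0513+0.4734²/2)·2.9451) / 0.812416 = (-0.215833 + 0.355926) / 0.812416 = 0.172441
d₂ = d₁ − σ√T = 0.172441 − 0.812416 = -0.639975
e^{−rT} = 0.837779
e^{−qT} = 0.859776
N(−d₁) = 0.431546,  N(−d₂) = 0.738906
Put price V = K·e^{−rT}·N(−d₂) − S·e^{−qT}·N(−d₁) = 191.518554 − 92.505814 = 99.012740
φ(d₁) = (1/√(2π))·e^{−d₁²/2} = 0.393055
Γ = e^{−qT}·φ(d₁) / (S·σ·√T) = 0.001668

price = 99.012740
Γ = 0.001668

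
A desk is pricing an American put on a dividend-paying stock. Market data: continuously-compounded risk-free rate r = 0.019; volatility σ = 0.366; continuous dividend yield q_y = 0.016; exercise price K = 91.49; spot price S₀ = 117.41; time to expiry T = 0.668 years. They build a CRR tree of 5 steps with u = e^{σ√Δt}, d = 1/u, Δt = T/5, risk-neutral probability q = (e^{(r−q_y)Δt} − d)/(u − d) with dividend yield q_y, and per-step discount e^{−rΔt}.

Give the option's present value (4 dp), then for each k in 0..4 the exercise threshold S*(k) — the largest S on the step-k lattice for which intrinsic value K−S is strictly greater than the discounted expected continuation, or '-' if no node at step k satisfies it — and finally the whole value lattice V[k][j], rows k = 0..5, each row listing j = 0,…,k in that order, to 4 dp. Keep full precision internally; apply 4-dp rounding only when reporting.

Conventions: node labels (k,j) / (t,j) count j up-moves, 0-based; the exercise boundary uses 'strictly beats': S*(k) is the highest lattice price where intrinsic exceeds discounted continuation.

price = 3.7092
boundary = - - - - 68.7558
tree:
3.7092
6.0922 1.0215
9.7883 1.9254 0.0000
15.2555 3.6291 0.0000 0.0000
22.7342 6.8402 0.0000 0.0000 0.0000
31.3435 12.8926 0.0000 0.0000 0.0000 0.0000

Δt=0.13360, u=1.14314, d=0.87478, q=0.46810, disc=e^(-rΔt)=0.99746
k=5 terminal: V=max(K-S,0) → 31.3435 12.8926 0.0000 0.0000 0.0000 0.0000
k=4: j=0 S=68.7558 intr=22.7342 cont=22.6491 V=22.7342[EX]; j=1 S=89.8477 intr=1.6423 cont=6.8402 V=6.8402[hold]; j=2 S=117.4100 intr=0.0000 cont=0.0000 V=0.0000[hold]; j=3 S=153.4275 intr=0.0000 cont=0.0000 V=0.0000[hold]; j=4 S=200.4939 intr=0.0000 cont=0.0000 V=0.0000[hold]  S*(4)=68.7558
k=3: j=0 S=78.5974 intr=12.8926 cont=15.2555 V=15.2555[hold]; j=1 S=102.7084 intr=0.0000 cont=3.6291 V=3.6291[hold]; j=2 S=134.2159 intr=0.0000 cont=0.0000 V=0.0000[hold]; j=3 S=175.3889 intr=0.0000 cont=0.0000 V=0.0000[hold]  S*(3)=-
k=2: j=0 S=89.8477 intr=1.6423 cont=9.7883 V=9.7883[hold]; j=1 S=117.4100 intr=0.0000 cont=1.9254 V=1.9254[hold]; j=2 S=153.4275 intr=0.0000 cont=0.0000 V=0.0000[hold]  S*(2)=-
k=1: j=0 S=102.7084 intr=0.0000 cont=6.0922 V=6.0922[hold]; j=1 S=134.2159 intr=0.0000 cont=1.0215 V=1.0215[hold]  S*(1)=-
k=0: j=0 S=117.4100 intr=0.0000 cont=3.7092 V=3.7092[hold]  S*(0)=-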